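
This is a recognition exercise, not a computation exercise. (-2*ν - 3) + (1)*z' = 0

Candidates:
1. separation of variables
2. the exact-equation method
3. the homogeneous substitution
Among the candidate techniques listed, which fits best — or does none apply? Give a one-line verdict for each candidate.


Best approach: no special technique — the slope is a pure function of ν; integrate both sides and be done.
- separation of variables — any separation here is vacuous (nothing depends on the unknown); direct integration is the honest label.
- the exact-equation method: with the unknown absent from both coefficients, the cross-partial test holds emptily — nothing for the exact method to work on.
- the homogeneous substitution: the slope does not depend on the ratio of the variables alone.


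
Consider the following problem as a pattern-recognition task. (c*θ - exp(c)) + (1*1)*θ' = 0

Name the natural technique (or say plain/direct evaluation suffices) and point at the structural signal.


Best approach: a linear integrating factor — the equation is linear in θ with coefficient c; multiplying by the integrating factor exp(∫c) makes the left side a perfect derivative.


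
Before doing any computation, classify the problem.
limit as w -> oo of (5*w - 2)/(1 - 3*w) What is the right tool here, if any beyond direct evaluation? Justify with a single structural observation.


Method: dominant-term comparison — growth-rate triage: the leading powers of w decide the limit, everything else is noise. As a single quotient, the ∞/∞ shape would yield to repeated differentiation as well — the growth comparison gets there in one look.


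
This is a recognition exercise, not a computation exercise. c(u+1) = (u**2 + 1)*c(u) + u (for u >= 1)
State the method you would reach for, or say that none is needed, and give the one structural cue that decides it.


Verdict: a summation factor — one step of memory with a weight u**2 + 1 that changes as the index grows — the summation-factor construction is built for this.


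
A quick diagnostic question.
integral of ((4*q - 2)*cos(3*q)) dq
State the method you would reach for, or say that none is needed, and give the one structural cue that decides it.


Diagnosis: integration by parts — differentiate 4*q - 2, integrate cos(3*q): each pass lowers the polynomial degree, so parts terminates.


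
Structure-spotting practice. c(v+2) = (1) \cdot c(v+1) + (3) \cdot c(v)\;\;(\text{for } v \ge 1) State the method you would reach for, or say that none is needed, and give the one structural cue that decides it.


Diagnosis: the characteristic-root method — the recurrence treats every index alike (constant coefficients, no forcing) — precisely the regime where r^v trials close it.


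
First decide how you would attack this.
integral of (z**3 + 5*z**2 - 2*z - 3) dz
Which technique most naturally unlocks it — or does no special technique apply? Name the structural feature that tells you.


Diagnosis: no special technique — nothing composite, nothing rational, nothing trigonometric — each constant-multiple power of z integrates by the power rule alone.


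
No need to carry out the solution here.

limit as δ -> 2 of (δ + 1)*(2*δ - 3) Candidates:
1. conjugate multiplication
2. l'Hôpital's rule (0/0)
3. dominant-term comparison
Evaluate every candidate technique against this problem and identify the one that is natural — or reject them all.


Best approach: no special technique — the expression is continuous at 2 — substitute and evaluate; no indeterminate form appears.
- conjugate multiplication — rationalization has no target — no divergent radical difference appears.
- l'Hôpital's rule (0/0) — substituting the point produces a determinate value, not a 0 over 0 clash.
- dominant-term comparison: this is not a rational comparison of growth rates at infinity.


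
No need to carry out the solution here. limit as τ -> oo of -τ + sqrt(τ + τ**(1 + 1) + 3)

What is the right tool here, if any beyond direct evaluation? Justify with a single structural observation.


Diagnosis: conjugate multiplication — the ∞ − ∞ radical form is the exact trigger for the conjugate maneuver.


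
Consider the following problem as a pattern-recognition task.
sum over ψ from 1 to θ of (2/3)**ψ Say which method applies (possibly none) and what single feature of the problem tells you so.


Diagnosis: the geometric series formula — consecutive terms stand in a fixed index-free ratio — the geometric sum formula closes it.


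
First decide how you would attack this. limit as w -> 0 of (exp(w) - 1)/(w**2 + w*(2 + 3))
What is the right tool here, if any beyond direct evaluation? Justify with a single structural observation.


Diagnosis: l'Hôpital's rule (0/0) — both numerator and denominator vanish at 0: the genuine 0/0 indeterminate that l'Hôpital exists for. A local series expansion at the point resolves it as well; the rule is the packaged version of that step.


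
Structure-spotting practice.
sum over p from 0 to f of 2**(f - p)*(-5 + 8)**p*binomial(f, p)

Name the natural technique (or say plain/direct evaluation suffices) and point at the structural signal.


Verdict: the binomial theorem — binomial coefficients against complementary powers of (-5 + 8) and 2: recognize the binomial expansion and resum.


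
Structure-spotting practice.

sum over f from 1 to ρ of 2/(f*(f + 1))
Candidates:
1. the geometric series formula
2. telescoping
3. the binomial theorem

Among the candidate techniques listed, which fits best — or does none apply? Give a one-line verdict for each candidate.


Technique: telescoping — 2/(f*(f + 1)) decomposes into shift-paired simple fractions; the series telescopes to finitely many boundary pieces.
- the geometric series formula — the ratio of consecutive terms depends on the index.
- telescoping — applicable, and directly so.
- the binomial theorem — no binomial coefficients pair up with complementary powers here.


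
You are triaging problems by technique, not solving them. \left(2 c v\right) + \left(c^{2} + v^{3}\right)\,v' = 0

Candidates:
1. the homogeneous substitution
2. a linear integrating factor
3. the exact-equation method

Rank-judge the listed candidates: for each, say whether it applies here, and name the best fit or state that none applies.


Verdict: the exact-equation method — check exactness first: here it holds (2 c v, c^{2} + v^{3} have matching cross partials), so no integrating factor is needed.
- the homogeneous substitution — rescaling both variables together changes the slope, so no ratio substitution collapses it.
- a linear integrating factor: a nonlinear term in the unknown puts this outside the integrating-factor template.
- the exact-equation method — yes, a natural case for it.


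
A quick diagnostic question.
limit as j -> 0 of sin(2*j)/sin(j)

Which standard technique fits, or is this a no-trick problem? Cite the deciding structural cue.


Best approach: l'Hôpital's rule (0/0) — the 0/0 form at 0 is the signature situation for l'Hôpital's rule. A local series expansion at the point resolves it as well; the rule is the packaged version of that step.


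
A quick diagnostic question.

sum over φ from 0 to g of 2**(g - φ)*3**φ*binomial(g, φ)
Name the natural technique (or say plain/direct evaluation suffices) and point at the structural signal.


Method: the binomial theorem — the binomial coefficients weight matched powers of 3 and 2, which is exactly the expansion of a binomial power.


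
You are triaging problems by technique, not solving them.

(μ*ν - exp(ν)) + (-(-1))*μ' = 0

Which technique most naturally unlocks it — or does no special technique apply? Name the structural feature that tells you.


Verdict: a linear integrating factor — μ appears only to the first power with coefficient ν — the classic integrating-factor setup.


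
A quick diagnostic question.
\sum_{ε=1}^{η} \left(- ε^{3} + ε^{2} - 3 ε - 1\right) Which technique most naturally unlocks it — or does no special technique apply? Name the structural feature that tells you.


Technique: no special technique — this is bookkeeping, not technique: standard formulas for sums of constant-multiple powers of ε apply termwise.


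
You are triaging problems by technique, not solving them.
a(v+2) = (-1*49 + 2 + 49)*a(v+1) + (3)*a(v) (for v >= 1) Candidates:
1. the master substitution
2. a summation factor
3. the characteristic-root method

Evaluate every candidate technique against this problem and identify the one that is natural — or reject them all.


Diagnosis: the characteristic-root method — because shifting v leaves the equation's coefficients unchanged, exponential trials reduce it to algebra.
- the master substitution: the recursion shifts the index rather than dividing it.
- a summation factor: a summation factor telescopes one-step recursions; this one carries higher-order memory.
- the characteristic-root method — yes, a natural case for it.


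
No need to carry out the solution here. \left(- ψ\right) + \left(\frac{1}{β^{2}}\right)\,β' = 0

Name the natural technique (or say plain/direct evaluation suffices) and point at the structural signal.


Method: separation of variables — all dependence on the two variables factors apart, the defining separable shape. One could also solve this as an exact equation; with each coefficient in its own variable, separating is the same work with fewer steps.


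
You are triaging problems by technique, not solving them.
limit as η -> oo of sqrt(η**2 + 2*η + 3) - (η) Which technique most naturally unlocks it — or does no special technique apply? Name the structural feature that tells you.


Verdict: conjugate multiplication — two divergent pieces with a minus sign between them and a radical in the mix: rationalize sqrt(η**2 + 2*η + 3) - η before any limit law applies.


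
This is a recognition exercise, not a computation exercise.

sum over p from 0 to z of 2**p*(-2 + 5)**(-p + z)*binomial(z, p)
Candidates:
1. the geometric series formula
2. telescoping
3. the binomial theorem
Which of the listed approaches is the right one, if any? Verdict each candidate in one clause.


Diagnosis: the binomial theorem — binomial(z, p) weighting matched powers of 2 and (-2 + 5) is the expanded form of (2 + (-2 + 5))^z — fold it back up.
- the geometric series formula: consecutive terms are not related by a fixed multiplier.
- telescoping: the terms as presented offer no neighboring cancellation — a telescoping rewrite may exist, but the displayed structure does not hand one over.
- the binomial theorem: applies; the problem has the shape this method handles.


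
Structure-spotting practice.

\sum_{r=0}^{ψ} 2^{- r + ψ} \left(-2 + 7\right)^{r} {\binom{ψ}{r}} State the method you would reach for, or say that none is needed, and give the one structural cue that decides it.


Best approach: the binomial theorem — the summand is term r of a binomial expansion in (-2 + 7) and 2; the whole sum is a single power.


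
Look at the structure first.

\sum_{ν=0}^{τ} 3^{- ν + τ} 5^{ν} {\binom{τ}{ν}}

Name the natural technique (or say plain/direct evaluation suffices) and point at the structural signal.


Method: the binomial theorem — binomial coefficients against complementary powers of 5 and 3: recognize the binomial expansion and resum.


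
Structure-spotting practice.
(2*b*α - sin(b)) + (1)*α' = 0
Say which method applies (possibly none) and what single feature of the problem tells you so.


Diagnosis: a linear integrating factor — the equation is linear in α with coefficient 2*b; multiplying by the integrating factor exp(∫2*b) makes the left side a perfect derivative.


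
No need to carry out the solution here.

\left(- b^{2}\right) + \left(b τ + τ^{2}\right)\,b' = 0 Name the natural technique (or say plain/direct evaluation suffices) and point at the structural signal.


Diagnosis: the homogeneous substitution — the slope's numerator and denominator have matching total degree, so it depends only on b/τ and the ratio substitution collapses it. A Bernoulli-style rewrite — possibly after exchanging which variable is treated as dependent — would work as well; the homogeneous substitution is the more immediate reading here.


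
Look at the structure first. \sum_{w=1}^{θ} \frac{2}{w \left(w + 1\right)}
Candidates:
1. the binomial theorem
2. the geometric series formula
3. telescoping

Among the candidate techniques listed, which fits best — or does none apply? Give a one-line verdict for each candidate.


Method: telescoping — after splitting \frac{2}{w \left(w + 1\right)} into partial fractions, the pieces are shifted copies of one function and cancel telescopically.
- the binomial theorem — the terms do not reassemble into a binomial power.
- the geometric series formula — dividing successive terms gives an index-dependent quantity, not a constant.
- telescoping: a fit — the right tool for this form.


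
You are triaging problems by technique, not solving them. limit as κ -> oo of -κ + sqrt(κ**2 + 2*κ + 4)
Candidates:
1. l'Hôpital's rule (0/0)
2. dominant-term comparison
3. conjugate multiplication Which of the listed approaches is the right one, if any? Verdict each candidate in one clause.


Best approach: conjugate multiplication — turning the difference into a conjugate-rationalized ratio makes the limit readable.
- l'Hôpital's rule (0/0): the expression is a difference driving to ∞ − ∞, not a 0/0 quotient — there is no ratio for the rule to differentiate.
- dominant-term comparison — this limit is not decided by comparing leading-term growth at infinity.
- conjugate multiplication — yes, a natural case for it.


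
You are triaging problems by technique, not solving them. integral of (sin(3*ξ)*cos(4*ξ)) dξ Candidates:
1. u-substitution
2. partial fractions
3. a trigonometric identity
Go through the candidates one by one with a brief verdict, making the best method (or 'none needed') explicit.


Best approach: a trigonometric identity — distinct frequencies under one product (sin(3*ξ)*cos(4*ξ)): the product-to-sum identity is the systematic route to an integrable form.
- u-substitution — no subexpression of the integrand pairs with its own derivative as a factor — individual terms may offer their own substitutions, but any change of variable covering the whole integral would have to be constructed from outside the expression.
- partial fractions — there is no rational-function structure to decompose.
- a trigonometric identity: applicable, and directly so.


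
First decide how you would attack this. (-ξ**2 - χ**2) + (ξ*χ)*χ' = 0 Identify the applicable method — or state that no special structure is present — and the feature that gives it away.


Verdict: the homogeneous substitution — the slope is degree-zero homogeneous: the ratio substitution v = χ/ξ collapses it. A Bernoulli substitution is a fair alternative on this equation directly; the homogeneous reading takes it as given.


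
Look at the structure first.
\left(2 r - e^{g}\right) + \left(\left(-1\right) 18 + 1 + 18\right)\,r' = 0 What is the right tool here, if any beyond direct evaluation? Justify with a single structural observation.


Diagnosis: a linear integrating factor — linear in the unknown with genuine forcing: multiply through by the exponential of the integrated coefficient and the left side closes into one derivative.


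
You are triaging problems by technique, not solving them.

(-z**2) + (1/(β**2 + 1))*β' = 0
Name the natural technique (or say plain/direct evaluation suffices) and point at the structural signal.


Diagnosis: separation of variables — the slope splits multiplicatively: z**2 carrying all z-dependence times β**2 + 1 carrying all β-dependence — separate and integrate. An exactness check succeeds on this form as well — separation and the potential function arrive at the same answer, separation more directly.


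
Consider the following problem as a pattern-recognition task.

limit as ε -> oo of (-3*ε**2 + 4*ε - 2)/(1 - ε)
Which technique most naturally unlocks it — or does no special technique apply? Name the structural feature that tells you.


Verdict: dominant-term comparison — divide through by the highest power of ε; every lower-order term dies and the dominant terms decide the limit. Differentiating the expression as a single quotient would eventually settle it as well; matching dominant growth settles it immediately.


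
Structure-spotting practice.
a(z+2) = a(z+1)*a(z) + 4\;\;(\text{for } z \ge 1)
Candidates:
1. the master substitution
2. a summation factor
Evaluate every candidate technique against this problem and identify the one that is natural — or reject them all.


Technique: no special technique — the sequence value feeds back through itself nonlinearly — linear superposition fails, and every superposition-based closed form fails with it.
- the master substitution: with no divided-index recursive call, reindexing by powers of a base buys nothing.
- a summation factor — no summation factor applies — the rule is not linear in the sequence values.


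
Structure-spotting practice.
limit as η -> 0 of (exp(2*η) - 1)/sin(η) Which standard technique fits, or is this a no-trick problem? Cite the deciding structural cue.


Technique: l'Hôpital's rule (0/0) — both numerator and denominator vanish at 0: the genuine 0/0 indeterminate that l'Hôpital exists for. A local series expansion at the point resolves it as well; the rule is the packaged version of that step.


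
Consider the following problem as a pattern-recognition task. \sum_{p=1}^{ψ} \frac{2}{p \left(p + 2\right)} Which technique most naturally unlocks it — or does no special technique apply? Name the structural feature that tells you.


Method: telescoping — \frac{2}{p \left(p + 2\right)} decomposes into shift-paired simple fractions; the series telescopes to finitely many boundary pieces.


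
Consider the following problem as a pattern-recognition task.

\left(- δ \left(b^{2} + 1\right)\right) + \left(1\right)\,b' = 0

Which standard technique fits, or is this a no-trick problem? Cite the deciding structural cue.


Best approach: separation of variables — separating collects all b-dependence with the derivative and leaves all δ-dependence opposite: variables separate.


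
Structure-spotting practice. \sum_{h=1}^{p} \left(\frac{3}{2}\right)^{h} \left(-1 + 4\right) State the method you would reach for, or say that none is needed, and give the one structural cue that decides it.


Method: the geometric series formula — each term is \frac{3}{2} times the previous one, so the geometric-series formula applies directly.


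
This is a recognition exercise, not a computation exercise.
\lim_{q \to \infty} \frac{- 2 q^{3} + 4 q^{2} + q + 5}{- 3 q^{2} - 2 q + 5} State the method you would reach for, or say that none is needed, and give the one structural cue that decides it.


Method: dominant-term comparison — as q grows, only the highest-degree terms matter — compare leading terms and read the limit off. l'Hôpital's at-infinity variant applies to the expression viewed as a single quotient; the leading-term comparison is the direct route.


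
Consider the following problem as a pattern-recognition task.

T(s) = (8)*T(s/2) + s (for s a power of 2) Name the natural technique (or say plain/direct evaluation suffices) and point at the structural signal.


Method: the master substitution — treat m = log base 2 of s as the new clock: one recursion step advances m by one while s scales by 2.


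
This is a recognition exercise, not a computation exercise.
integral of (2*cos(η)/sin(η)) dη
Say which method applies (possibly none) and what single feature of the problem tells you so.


Best approach: u-substitution — spotting that 2*cos(η) is a constant multiple of the derivative of sin(η) is the key observation — substitute u = sin(η) and the integral becomes one-dimensional in u.


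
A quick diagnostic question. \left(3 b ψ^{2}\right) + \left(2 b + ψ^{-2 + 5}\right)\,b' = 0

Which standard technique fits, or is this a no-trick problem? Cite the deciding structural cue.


Technique: the exact-equation method — because the two cross partials coincide, the form is conservative as written — recover its potential in (ψ, b).


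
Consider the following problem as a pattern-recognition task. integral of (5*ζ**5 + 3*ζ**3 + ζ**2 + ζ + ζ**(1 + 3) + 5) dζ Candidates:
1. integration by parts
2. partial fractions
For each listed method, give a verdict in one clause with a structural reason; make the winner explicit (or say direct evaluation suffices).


Diagnosis: no special technique — nothing composite, nothing rational, nothing trigonometric — each constant-multiple power of ζ integrates by the power rule alone.
- integration by parts — splitting off a factor buys nothing — the integrand integrates directly without parts.
- partial fractions — there is no rational-function structure to decompose.


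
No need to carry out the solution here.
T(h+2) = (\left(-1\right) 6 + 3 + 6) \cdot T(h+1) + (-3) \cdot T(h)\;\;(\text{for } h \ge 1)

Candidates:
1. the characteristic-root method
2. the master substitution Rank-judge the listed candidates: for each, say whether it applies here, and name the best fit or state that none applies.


Best approach: the characteristic-root method — the recurrence is linear and homogeneous with constant coefficients, so the ansatz r^h turns it into a polynomial equation for r.
- the characteristic-root method — yes — fits the structure here.
- the master substitution: the recursion shifts the index rather than dividing it.


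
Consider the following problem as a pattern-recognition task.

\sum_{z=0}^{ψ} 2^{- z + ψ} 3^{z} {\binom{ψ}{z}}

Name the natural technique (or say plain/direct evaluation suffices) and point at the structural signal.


Method: the binomial theorem — binomial coefficients against complementary powers of 3 and 2: recognize the binomial expansion and resum.


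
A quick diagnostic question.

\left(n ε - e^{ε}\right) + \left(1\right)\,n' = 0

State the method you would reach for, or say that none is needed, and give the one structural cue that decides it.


Diagnosis: a linear integrating factor — n enters only linearly with coefficient ε; multiply by exp of the integral of ε and the left side becomes one derivative.


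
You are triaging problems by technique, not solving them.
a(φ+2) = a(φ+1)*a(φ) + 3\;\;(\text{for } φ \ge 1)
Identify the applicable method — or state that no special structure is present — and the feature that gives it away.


Verdict: no special technique — each new value is a nonlinear function of earlier ones — scaling arguments and superposition both fail.


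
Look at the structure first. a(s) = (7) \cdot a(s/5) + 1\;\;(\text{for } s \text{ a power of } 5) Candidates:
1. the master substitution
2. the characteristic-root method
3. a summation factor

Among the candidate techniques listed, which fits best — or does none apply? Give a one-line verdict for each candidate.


Method: the master substitution — the argument shrinks by the factor 5, so measure the index on a logarithmic scale and the recursion becomes a shift.
- the master substitution — yes, a natural case for it.
- the characteristic-root method — the recursion divides its index rather than shifting it — outside the constant-shift family the root method covers.
- a summation factor — the recursion divides its index rather than shifting it — there is no previous-term chain for a summation factor to telescope.


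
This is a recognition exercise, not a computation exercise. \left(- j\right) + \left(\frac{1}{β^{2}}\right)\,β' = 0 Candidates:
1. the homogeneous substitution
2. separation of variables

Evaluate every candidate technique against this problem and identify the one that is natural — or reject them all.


Technique: separation of variables — solved for the derivative, the right side factors as j times β^{2} — all j-dependence separates from all β-dependence.
- the homogeneous substitution — the slope does not depend on the ratio of the variables alone.
- separation of variables — a fit — the right tool for this form.


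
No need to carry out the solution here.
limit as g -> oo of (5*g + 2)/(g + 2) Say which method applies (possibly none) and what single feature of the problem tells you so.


Method: dominant-term comparison — as g grows, only the highest-degree terms matter — compare leading terms and read the limit off. As a single quotient, the ∞/∞ shape would yield to repeated differentiation as well — the growth comparison gets there in one look.


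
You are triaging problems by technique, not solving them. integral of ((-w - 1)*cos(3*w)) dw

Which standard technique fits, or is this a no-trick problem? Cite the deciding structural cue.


Verdict: integration by parts — the integrand splits as -w - 1 times cos(3*w) — repeatedly differentiating the polynomial part kills it, which is the parts ladder.


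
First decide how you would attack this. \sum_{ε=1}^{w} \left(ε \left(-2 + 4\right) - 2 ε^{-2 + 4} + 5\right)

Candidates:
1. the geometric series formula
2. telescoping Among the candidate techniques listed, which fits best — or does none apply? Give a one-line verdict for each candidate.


Diagnosis: no special technique — recognize the absence of structure: constant-multiple powers of ε summed plainly, no special method required.
- the geometric series formula: the term-to-term ratio drifts with the index — the one thing the geometric formula cannot absorb.
- telescoping — the summand is not presented as a shifted difference — a telescoping rewrite may exist, but the displayed structure does not offer one.


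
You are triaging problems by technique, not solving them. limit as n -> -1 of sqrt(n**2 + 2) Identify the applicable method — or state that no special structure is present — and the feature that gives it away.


Technique: no special technique — no zero denominators, no indeterminate clash at -1 — substitute and read off the value.


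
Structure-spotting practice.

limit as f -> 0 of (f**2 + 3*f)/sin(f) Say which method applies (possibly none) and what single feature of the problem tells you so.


Verdict: l'Hôpital's rule (0/0) — numerator and denominator both vanish at 0 — a genuine 0/0 form, which is exactly when l'Hôpital applies. A local series expansion at the point resolves it as well; the rule is the packaged version of that step.


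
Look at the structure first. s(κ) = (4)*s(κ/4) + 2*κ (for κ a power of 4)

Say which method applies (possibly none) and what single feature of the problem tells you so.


Method: the master substitution — treat m = log base 4 of κ as the new clock: one recursion step advances m by one while κ scales by 4.


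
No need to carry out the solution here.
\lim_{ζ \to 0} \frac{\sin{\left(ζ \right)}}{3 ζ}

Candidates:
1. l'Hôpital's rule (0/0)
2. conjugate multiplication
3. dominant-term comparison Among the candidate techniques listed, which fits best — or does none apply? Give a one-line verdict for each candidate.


Diagnosis: l'Hôpital's rule (0/0) — plug in 0: top and bottom both hit zero, so differentiate each and retry. Known elementary limits would finish this too — the rule just bypasses the case analysis.
- l'Hôpital's rule (0/0) — yes, a natural case for it.
- conjugate multiplication — multiplying by a conjugate would not remove any indeterminacy here.
- dominant-term comparison: this is not a rational comparison of growth rates at infinity.


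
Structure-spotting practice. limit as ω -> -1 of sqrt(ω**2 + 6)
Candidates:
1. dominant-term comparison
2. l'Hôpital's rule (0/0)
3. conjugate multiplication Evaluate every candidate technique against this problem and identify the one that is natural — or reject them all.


Best approach: no special technique — the expression is continuous at the evaluation point — substitute directly; no indeterminate form appears.
- dominant-term comparison: leading-power comparison does not apply to this form.
- l'Hôpital's rule (0/0) — evaluation at the point is determinate, so the rule has nothing to repair.
- conjugate multiplication — rationalization has no target — no divergent radical difference appears.


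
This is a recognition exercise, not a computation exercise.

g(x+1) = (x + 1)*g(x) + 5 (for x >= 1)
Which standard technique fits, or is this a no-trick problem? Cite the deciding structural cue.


Method: a summation factor — an index-dependent multiplier x + 1 rules out characteristic roots; a summation factor converts it to a pure difference.


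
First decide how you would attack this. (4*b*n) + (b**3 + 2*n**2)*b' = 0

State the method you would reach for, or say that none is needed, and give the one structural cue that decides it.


Diagnosis: the exact-equation method — because the two cross partials coincide, the form is conservative as written — recover its potential in (n, b).


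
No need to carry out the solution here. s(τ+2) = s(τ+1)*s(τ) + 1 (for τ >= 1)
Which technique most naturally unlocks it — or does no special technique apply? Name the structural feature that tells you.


Technique: no special technique — the recurrence is nonlinear in the sequence values; study it directly, no linear machinery applies.


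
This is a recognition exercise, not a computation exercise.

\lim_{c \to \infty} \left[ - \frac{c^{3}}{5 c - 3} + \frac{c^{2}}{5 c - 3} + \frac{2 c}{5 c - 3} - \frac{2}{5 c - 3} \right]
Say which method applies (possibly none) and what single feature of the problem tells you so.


Technique: dominant-term comparison — at large c only the top-degree terms survive; compare the leading terms and the limit falls out. As a single quotient, the ∞/∞ shape would yield to repeated differentiation as well — the growth comparison gets there in one look.


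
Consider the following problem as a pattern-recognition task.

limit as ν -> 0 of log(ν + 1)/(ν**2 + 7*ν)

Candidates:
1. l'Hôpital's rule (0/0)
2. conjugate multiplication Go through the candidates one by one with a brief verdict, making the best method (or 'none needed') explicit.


Diagnosis: l'Hôpital's rule (0/0) — substituting 0 gives 0 over 0; differentiate top and bottom once and re-evaluate. The standard small-argument limits would also carry it; the rule is the systematic route.
- l'Hôpital's rule (0/0): applicable, and directly so.
- conjugate multiplication — no divergent radical difference is present for a conjugate pair to cancel.


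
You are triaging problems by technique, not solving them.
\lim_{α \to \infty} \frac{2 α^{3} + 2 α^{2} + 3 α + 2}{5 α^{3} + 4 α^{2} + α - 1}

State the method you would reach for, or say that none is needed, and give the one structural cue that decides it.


Diagnosis: dominant-term comparison — divide through by the highest power of α; every lower-order term dies and the dominant terms decide the limit. As a single quotient, the ∞/∞ shape would yield to repeated differentiation as well — the growth comparison gets there in one look.


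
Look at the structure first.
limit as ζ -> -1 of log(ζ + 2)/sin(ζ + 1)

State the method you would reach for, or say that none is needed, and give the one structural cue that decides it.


Best approach: l'Hôpital's rule (0/0) — numerator and denominator both vanish at -1 — a genuine 0/0 form, which is exactly when l'Hôpital applies. Expanding numerator and denominator to first order gives the same value — the rule automates exactly that.


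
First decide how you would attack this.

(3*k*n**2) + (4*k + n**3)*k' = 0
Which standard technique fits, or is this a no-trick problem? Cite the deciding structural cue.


Technique: the exact-equation method — d/dk of 3*k*n**2 equals d/dn of 4*k + n**3: the form is a total differential of one potential — integrate it exactly.


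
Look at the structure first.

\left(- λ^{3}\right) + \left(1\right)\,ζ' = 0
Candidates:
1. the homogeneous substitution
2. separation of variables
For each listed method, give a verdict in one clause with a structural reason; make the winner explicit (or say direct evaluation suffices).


Verdict: no special technique — the slope is a pure function of λ; integrate both sides and be done.
- the homogeneous substitution — solved for the derivative, the right side changes under joint scaling of the two variables.
- separation of variables: with no unknown in the slope, separating variables is a formality — the equation integrates directly.


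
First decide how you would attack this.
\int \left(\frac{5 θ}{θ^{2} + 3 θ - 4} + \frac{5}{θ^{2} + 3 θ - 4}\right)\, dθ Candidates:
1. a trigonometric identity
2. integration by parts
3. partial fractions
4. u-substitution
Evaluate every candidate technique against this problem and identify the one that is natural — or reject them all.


Best approach: partial fractions — rational integrand, reducible denominator θ^{2} + 3 θ - 4: decompose first, integrate second.
- a trigonometric identity: no sine or cosine appears, so there is nothing for a trigonometric identity to act on.
- integration by parts — the integrand does not split as a nonconstant polynomial times an exp, sine, cosine of a linear argument, or logarithm — no polynomial-kernel parts product to differentiate one side of.
- partial fractions: yes — fits the structure here.
- u-substitution: no subexpression of the integrand pairs with its own derivative as a factor — individual terms may offer their own substitutions, but any change of variable covering the whole integral would have to be constructed from outside the expression.


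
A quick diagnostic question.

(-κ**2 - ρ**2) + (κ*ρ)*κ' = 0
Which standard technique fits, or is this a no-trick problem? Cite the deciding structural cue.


Diagnosis: the homogeneous substitution — the slope's numerator and denominator share total degree; set v = κ/ρ and the equation drops to separable form. A Bernoulli substitution is a fair alternative on this equation directly; the homogeneous reading takes it as given.


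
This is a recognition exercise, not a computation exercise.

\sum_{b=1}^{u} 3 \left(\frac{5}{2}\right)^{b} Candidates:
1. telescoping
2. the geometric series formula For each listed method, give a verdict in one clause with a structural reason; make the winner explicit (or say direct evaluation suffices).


Method: the geometric series formula — consecutive terms stand in a fixed index-free ratio — the geometric sum formula closes it.
- telescoping: in the displayed form, no term reappears at a neighboring index to cancel against.
- the geometric series formula: a fit — the right tool for this form.


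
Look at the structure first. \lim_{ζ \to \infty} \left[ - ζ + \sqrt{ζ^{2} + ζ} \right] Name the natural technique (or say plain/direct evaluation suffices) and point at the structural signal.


Technique: conjugate multiplication — the difference \sqrt{ζ^{2} + ζ} - ζ is an ∞ − ∞ stalemate; its conjugate partner breaks the tie.


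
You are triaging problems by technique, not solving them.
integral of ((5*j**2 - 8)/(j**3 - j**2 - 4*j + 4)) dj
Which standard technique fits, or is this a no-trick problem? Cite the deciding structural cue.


Verdict: partial fractions — the denominator j**3 - j**2 - 4*j + 4 factors, so the quotient decomposes into elementary partial fractions term by term.


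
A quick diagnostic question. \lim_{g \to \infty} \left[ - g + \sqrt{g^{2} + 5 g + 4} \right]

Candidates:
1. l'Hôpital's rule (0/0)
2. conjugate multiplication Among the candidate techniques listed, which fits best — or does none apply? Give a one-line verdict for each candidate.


Method: conjugate multiplication — turning the difference into a conjugate-rationalized ratio makes the limit readable.
- l'Hôpital's rule (0/0) — substitution produces ∞ − ∞ rather than a vanishing quotient; the rule needs a 0/0 ratio to act on.
- conjugate multiplication — a fit — the right tool for this form.


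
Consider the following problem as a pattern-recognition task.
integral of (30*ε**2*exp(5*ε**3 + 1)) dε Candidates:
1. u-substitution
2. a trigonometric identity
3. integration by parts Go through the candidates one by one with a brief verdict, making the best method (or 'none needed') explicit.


Technique: u-substitution — viewed as a product, the integrand is a composition evaluated at 5*ε**3 + 1 times (a constant multiple of) that inner expression's derivative, so u = 5*ε**3 + 1 makes it elementary.
- u-substitution: a fit — the right tool for this form.
- a trigonometric identity: no sine or cosine appears, so there is nothing for a trigonometric identity to act on.
- integration by parts — a polynomial factor is present, but its partner is not an exp, sine, or cosine of a degree-1 argument, nor a logarithm.


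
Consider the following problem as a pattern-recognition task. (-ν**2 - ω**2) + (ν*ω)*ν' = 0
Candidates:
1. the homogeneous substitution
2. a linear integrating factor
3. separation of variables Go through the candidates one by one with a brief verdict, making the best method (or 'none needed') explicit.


Technique: the homogeneous substitution — the slope is degree-zero homogeneous: the ratio substitution v = ν/ω collapses it. A Bernoulli rewrite works here as the equation stands — the homogeneous substitution is the more immediate reading.
- the homogeneous substitution: a fit — the right tool for this form.
- a linear integrating factor: a nonlinear term in the unknown puts this outside the integrating-factor template.
- separation of variables — the two dependences are entangled, not a clean product of one-variable pieces.


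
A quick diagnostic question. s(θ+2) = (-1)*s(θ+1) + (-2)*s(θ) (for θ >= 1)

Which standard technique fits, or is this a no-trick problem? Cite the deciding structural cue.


Verdict: the characteristic-root method — linear, homogeneous, constant coefficients: solutions of the form r^θ exist — find the roots of the characteristic polynomial.


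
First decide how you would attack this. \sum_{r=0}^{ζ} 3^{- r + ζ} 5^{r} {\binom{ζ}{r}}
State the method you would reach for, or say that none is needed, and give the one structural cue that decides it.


Diagnosis: the binomial theorem — binomial coefficients against complementary powers of 5 and 3: recognize the binomial expansion and resum.


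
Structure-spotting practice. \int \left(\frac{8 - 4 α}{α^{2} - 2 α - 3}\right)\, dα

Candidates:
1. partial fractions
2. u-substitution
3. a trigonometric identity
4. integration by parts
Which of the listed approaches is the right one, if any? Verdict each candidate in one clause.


Technique: partial fractions — a proper rational integrand over the factorable α^{2} - 2 α - 3: partial fractions reduce it to elementary pieces.
- partial fractions — a fit — the right tool for this form.
- u-substitution: no subexpression of the integrand pairs with its own derivative as a factor — individual terms may offer their own substitutions, but any change of variable covering the whole integral would have to be constructed from outside the expression.
- a trigonometric identity: there is no trigonometric structure at all — the integrand carries no sine or cosine to rewrite.
- integration by parts — the integrand does not split as a nonconstant polynomial times an exp, sine, cosine of a linear argument, or logarithm — no polynomial-kernel parts product to differentiate one side of.
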